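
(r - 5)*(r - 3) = r^2 - 8*r + 15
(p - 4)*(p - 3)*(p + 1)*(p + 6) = p^4 - 31*p^2 + 42*p + 72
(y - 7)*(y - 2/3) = y^2 - 23*y/3 + 14/3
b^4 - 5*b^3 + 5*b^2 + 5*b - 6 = (b - 3)*(b - 2)*(b - 1)*(b + 1)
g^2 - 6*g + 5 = (g - 5)*(g - 1)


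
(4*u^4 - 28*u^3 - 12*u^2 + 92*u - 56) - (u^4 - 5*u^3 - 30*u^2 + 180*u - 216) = 3*u^4 - 23*u^3 + 18*u^2 - 88*u + 160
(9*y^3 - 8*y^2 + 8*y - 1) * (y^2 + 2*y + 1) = 9*y^5 + 10*y^4 + y^3 + 7*y^2 + 6*y - 1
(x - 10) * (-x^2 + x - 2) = -x^3 + 11*x^2 - 12*x + 20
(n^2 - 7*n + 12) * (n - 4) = n^3 - 11*n^2 + 40*n - 48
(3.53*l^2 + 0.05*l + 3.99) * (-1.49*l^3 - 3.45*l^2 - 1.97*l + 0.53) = -5.2597*l^5 - 12.253*l^4 - 13.0717*l^3 - 11.9931*l^2 - 7.8338*l + 2.1147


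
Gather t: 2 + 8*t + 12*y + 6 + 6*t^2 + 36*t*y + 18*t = 6*t^2 + t*(36*y + 26) + 12*y + 8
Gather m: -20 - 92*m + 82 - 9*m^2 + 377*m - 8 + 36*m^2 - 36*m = 27*m^2 + 249*m + 54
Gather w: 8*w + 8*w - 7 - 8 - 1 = 16*w - 16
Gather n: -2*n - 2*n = -4*n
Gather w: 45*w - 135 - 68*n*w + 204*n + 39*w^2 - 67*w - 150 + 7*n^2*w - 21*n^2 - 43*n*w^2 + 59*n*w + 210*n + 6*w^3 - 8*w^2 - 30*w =-21*n^2 + 414*n + 6*w^3 + w^2*(31 - 43*n) + w*(7*n^2 - 9*n - 52) - 285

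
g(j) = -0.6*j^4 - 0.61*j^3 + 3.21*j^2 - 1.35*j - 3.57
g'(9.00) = -1841.40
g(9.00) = -4137.00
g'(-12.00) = 3805.29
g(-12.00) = -10912.65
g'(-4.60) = 164.00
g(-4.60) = -138.71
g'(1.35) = -1.92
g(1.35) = -3.04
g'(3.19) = -77.40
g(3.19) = -57.14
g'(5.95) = -533.49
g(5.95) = -778.46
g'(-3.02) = 28.68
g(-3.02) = -3.32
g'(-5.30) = 270.52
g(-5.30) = -288.86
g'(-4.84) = 196.82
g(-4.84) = -181.93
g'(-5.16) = 246.53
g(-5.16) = -252.68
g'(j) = -2.4*j^3 - 1.83*j^2 + 6.42*j - 1.35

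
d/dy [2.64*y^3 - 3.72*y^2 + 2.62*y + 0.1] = 7.92*y^2 - 7.44*y + 2.62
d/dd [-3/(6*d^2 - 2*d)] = 3*(6*d - 1)/(2*d^2*(3*d - 1)^2)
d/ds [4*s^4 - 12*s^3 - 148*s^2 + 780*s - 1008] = 16*s^3 - 36*s^2 - 296*s + 780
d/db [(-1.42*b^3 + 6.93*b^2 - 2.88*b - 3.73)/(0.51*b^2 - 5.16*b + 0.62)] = (-0.7242*b^4 + 14.6544*b^3 - 36.9312*b^2 + 12.3978*b - 21.0324)/(0.2601*b^4 - 5.2632*b^3 + 27.258*b^2 - 6.3984*b + 0.3844)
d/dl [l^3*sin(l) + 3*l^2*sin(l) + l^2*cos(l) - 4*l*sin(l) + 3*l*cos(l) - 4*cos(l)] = l^3*cos(l) + 2*l^2*sin(l) + 3*l^2*cos(l) + 3*l*sin(l) - 2*l*cos(l) + 3*cos(l)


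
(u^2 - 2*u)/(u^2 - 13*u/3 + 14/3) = 3*u/(3*u - 7)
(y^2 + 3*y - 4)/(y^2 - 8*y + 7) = (y + 4)/(y - 7)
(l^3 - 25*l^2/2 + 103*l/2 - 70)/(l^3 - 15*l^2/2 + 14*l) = (l - 5)/l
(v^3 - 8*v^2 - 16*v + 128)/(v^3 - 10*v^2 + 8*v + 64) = (v + 4)/(v + 2)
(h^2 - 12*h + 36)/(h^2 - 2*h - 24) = (h - 6)/(h + 4)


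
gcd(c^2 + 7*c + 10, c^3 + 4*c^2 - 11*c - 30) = c^2 + 7*c + 10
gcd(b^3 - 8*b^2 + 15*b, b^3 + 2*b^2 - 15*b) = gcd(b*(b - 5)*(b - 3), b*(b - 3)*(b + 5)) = b^2 - 3*b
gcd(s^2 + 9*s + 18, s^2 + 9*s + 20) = 1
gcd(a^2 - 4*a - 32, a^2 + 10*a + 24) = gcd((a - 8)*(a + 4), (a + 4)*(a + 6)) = a + 4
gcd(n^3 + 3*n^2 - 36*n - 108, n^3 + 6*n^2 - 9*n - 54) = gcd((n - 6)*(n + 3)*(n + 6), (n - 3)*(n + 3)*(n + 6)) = n^2 + 9*n + 18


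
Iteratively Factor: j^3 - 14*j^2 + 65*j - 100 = (j - 5)*(j^2 - 9*j + 20) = (j - 5)^2*(j - 4)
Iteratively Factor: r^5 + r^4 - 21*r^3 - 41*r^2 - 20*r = (r - 5)*(r^4 + 6*r^3 + 9*r^2 + 4*r) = (r - 5)*(r + 4)*(r^3 + 2*r^2 + r) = r*(r - 5)*(r + 4)*(r^2 + 2*r + 1) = r*(r - 5)*(r + 1)*(r + 4)*(r + 1)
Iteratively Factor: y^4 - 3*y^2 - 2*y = (y + 1)*(y^3 - y^2 - 2*y) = y*(y + 1)*(y^2 - y - 2) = y*(y + 1)^2*(y - 2)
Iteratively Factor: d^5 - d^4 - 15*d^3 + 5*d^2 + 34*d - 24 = (d - 4)*(d^4 + 3*d^3 - 3*d^2 - 7*d + 6) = (d - 4)*(d - 1)*(d^3 + 4*d^2 + d - 6) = (d - 4)*(d - 1)^2*(d^2 + 5*d + 6) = (d - 4)*(d - 1)^2*(d + 2)*(d + 3)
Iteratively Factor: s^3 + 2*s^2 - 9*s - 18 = (s + 2)*(s^2 - 9) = (s + 2)*(s + 3)*(s - 3)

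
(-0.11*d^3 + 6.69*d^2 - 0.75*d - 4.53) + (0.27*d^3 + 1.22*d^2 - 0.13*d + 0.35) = 0.16*d^3 + 7.91*d^2 - 0.88*d - 4.18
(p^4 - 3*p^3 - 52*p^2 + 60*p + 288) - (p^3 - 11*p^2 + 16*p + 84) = p^4 - 4*p^3 - 41*p^2 + 44*p + 204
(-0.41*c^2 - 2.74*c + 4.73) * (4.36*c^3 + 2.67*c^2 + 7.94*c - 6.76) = -1.7876*c^5 - 13.0411*c^4 + 10.0516*c^3 - 6.3549*c^2 + 56.0786*c - 31.9748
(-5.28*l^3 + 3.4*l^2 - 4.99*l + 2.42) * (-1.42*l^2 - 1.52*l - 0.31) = 7.4976*l^5 + 3.1976*l^4 + 3.5546*l^3 + 3.0944*l^2 - 2.1315*l - 0.7502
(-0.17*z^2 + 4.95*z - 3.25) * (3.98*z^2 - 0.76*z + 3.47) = -0.6766*z^4 + 19.8302*z^3 - 17.2869*z^2 + 19.6465*z - 11.2775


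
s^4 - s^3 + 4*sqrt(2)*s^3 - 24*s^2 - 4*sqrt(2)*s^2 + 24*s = s*(s - 1)*(s - 2*sqrt(2))*(s + 6*sqrt(2))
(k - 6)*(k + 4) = k^2 - 2*k - 24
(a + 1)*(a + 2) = a^2 + 3*a + 2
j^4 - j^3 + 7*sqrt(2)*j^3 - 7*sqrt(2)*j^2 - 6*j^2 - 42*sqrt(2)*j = j*(j - 3)*(j + 2)*(j + 7*sqrt(2))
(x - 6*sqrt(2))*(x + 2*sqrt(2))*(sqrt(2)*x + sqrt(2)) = sqrt(2)*x^3 - 8*x^2 + sqrt(2)*x^2 - 24*sqrt(2)*x - 8*x - 24*sqrt(2)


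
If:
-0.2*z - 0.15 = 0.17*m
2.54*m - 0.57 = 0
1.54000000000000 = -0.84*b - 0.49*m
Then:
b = -1.96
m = 0.22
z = -0.94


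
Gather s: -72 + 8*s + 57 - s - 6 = 7*s - 21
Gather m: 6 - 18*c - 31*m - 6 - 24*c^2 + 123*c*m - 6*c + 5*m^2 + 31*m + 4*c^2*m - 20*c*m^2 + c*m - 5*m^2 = -24*c^2 - 20*c*m^2 - 24*c + m*(4*c^2 + 124*c)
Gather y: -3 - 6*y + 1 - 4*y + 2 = -10*y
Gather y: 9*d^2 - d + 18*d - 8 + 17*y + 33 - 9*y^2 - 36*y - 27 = 9*d^2 + 17*d - 9*y^2 - 19*y - 2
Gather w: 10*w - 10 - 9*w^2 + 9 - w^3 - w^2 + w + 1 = -w^3 - 10*w^2 + 11*w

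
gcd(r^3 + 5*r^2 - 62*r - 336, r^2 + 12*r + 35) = r + 7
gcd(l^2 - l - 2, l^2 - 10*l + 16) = l - 2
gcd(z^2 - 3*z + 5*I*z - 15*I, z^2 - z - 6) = z - 3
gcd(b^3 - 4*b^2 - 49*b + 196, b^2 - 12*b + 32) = b - 4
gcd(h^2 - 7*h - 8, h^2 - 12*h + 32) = h - 8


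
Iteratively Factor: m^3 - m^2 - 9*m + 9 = (m - 1)*(m^2 - 9) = (m - 3)*(m - 1)*(m + 3)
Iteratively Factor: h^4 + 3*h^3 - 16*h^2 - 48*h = (h)*(h^3 + 3*h^2 - 16*h - 48) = h*(h - 4)*(h^2 + 7*h + 12) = h*(h - 4)*(h + 3)*(h + 4)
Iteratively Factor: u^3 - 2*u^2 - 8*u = (u + 2)*(u^2 - 4*u) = (u - 4)*(u + 2)*(u)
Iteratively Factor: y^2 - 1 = (y - 1)*(y + 1)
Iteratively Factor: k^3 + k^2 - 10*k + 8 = (k - 2)*(k^2 + 3*k - 4) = (k - 2)*(k - 1)*(k + 4)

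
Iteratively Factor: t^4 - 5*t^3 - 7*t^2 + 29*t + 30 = (t + 2)*(t^3 - 7*t^2 + 7*t + 15) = (t - 3)*(t + 2)*(t^2 - 4*t - 5) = (t - 5)*(t - 3)*(t + 2)*(t + 1)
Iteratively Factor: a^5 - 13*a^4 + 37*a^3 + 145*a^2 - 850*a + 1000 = (a - 5)*(a^4 - 8*a^3 - 3*a^2 + 130*a - 200) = (a - 5)^2*(a^3 - 3*a^2 - 18*a + 40) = (a - 5)^2*(a + 4)*(a^2 - 7*a + 10) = (a - 5)^2*(a - 2)*(a + 4)*(a - 5)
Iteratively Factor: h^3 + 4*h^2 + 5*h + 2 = (h + 2)*(h^2 + 2*h + 1) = (h + 1)*(h + 2)*(h + 1)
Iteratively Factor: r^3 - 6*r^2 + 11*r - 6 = (r - 3)*(r^2 - 3*r + 2) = (r - 3)*(r - 2)*(r - 1)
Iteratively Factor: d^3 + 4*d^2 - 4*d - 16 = (d + 4)*(d^2 - 4) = (d + 2)*(d + 4)*(d - 2)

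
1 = 1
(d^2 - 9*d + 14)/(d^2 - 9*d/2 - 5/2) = 2*(-d^2 + 9*d - 14)/(-2*d^2 + 9*d + 5)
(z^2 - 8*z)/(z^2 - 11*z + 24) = z/(z - 3)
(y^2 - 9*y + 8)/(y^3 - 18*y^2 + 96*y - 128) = (y - 1)/(y^2 - 10*y + 16)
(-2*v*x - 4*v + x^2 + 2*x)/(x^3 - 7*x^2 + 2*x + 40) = (-2*v + x)/(x^2 - 9*x + 20)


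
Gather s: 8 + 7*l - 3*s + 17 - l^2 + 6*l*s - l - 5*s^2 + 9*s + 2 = -l^2 + 6*l - 5*s^2 + s*(6*l + 6) + 27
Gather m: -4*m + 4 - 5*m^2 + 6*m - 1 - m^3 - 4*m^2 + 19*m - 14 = -m^3 - 9*m^2 + 21*m - 11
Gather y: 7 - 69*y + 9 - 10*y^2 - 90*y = -10*y^2 - 159*y + 16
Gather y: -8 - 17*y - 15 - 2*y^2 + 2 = -2*y^2 - 17*y - 21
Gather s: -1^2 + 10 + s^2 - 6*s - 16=s^2 - 6*s - 7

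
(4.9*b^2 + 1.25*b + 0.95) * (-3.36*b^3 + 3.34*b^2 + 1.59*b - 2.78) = -16.464*b^5 + 12.166*b^4 + 8.774*b^3 - 8.4615*b^2 - 1.9645*b - 2.641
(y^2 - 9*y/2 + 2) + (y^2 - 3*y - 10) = 2*y^2 - 15*y/2 - 8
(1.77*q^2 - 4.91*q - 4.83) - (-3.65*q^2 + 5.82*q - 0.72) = 5.42*q^2 - 10.73*q - 4.11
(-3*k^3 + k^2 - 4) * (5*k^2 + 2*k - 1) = -15*k^5 - k^4 + 5*k^3 - 21*k^2 - 8*k + 4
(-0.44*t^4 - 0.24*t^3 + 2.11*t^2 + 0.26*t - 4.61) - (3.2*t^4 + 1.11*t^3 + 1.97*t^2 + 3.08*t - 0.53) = -3.64*t^4 - 1.35*t^3 + 0.14*t^2 - 2.82*t - 4.08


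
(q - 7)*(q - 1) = q^2 - 8*q + 7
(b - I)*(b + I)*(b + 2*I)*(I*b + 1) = I*b^4 - b^3 + 3*I*b^2 - b + 2*I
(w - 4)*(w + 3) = w^2 - w - 12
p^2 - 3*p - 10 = (p - 5)*(p + 2)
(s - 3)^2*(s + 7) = s^3 + s^2 - 33*s + 63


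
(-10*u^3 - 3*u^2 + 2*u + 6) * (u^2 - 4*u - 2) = -10*u^5 + 37*u^4 + 34*u^3 + 4*u^2 - 28*u - 12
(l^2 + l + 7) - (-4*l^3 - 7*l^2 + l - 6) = 4*l^3 + 8*l^2 + 13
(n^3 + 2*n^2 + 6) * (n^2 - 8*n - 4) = n^5 - 6*n^4 - 20*n^3 - 2*n^2 - 48*n - 24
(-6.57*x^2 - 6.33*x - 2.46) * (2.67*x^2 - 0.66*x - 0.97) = -17.5419*x^4 - 12.5649*x^3 + 3.9825*x^2 + 7.7637*x + 2.3862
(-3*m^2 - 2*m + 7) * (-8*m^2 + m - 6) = 24*m^4 + 13*m^3 - 40*m^2 + 19*m - 42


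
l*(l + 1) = l^2 + l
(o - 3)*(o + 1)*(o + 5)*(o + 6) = o^4 + 9*o^3 + 5*o^2 - 93*o - 90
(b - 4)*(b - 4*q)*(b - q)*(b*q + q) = b^4*q - 5*b^3*q^2 - 3*b^3*q + 4*b^2*q^3 + 15*b^2*q^2 - 4*b^2*q - 12*b*q^3 + 20*b*q^2 - 16*q^3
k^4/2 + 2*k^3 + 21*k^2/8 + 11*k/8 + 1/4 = (k/2 + 1/4)*(k + 1/2)*(k + 1)*(k + 2)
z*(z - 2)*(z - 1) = z^3 - 3*z^2 + 2*z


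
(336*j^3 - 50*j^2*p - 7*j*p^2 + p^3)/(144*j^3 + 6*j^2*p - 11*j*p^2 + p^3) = (7*j + p)/(3*j + p)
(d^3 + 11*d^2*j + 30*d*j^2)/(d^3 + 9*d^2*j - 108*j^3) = d*(d + 5*j)/(d^2 + 3*d*j - 18*j^2)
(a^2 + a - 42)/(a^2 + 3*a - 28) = (a - 6)/(a - 4)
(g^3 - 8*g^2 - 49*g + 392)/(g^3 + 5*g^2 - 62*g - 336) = (g - 7)/(g + 6)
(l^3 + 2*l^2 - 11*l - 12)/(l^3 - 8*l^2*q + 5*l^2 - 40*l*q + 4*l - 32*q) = (3 - l)/(-l + 8*q)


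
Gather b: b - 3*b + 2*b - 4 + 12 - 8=0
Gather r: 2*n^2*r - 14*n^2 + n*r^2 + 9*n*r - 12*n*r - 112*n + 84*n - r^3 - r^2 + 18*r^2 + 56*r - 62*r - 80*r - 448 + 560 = -14*n^2 - 28*n - r^3 + r^2*(n + 17) + r*(2*n^2 - 3*n - 86) + 112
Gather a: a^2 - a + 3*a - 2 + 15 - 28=a^2 + 2*a - 15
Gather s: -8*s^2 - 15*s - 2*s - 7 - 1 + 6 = -8*s^2 - 17*s - 2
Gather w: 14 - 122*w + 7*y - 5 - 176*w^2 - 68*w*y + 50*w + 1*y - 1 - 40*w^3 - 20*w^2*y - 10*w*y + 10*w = -40*w^3 + w^2*(-20*y - 176) + w*(-78*y - 62) + 8*y + 8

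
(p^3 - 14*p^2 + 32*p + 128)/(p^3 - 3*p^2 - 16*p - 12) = (p^2 - 16*p + 64)/(p^2 - 5*p - 6)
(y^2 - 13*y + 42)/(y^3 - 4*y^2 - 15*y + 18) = (y - 7)/(y^2 + 2*y - 3)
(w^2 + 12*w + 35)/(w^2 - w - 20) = (w^2 + 12*w + 35)/(w^2 - w - 20)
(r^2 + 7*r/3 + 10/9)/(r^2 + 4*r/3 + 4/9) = (3*r + 5)/(3*r + 2)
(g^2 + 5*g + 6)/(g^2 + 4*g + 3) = (g + 2)/(g + 1)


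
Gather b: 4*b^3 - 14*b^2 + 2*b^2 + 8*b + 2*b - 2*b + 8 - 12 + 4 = 4*b^3 - 12*b^2 + 8*b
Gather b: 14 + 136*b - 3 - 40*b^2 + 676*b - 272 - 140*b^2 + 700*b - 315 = -180*b^2 + 1512*b - 576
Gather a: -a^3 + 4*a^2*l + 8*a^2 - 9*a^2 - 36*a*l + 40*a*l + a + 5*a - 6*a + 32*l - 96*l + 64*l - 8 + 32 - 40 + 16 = -a^3 + a^2*(4*l - 1) + 4*a*l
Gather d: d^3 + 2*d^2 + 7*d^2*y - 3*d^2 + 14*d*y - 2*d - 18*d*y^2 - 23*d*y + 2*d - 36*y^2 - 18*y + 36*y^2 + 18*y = d^3 + d^2*(7*y - 1) + d*(-18*y^2 - 9*y)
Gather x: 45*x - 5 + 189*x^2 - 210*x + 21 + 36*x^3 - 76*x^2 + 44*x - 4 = 36*x^3 + 113*x^2 - 121*x + 12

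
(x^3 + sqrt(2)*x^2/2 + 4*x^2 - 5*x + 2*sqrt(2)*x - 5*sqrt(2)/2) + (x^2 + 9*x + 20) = x^3 + sqrt(2)*x^2/2 + 5*x^2 + 2*sqrt(2)*x + 4*x - 5*sqrt(2)/2 + 20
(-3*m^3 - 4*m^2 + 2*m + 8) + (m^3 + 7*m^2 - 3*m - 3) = -2*m^3 + 3*m^2 - m + 5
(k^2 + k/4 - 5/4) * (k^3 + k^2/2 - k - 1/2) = k^5 + 3*k^4/4 - 17*k^3/8 - 11*k^2/8 + 9*k/8 + 5/8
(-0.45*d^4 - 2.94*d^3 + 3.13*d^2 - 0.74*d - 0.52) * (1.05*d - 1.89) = -0.4725*d^5 - 2.2365*d^4 + 8.8431*d^3 - 6.6927*d^2 + 0.8526*d + 0.9828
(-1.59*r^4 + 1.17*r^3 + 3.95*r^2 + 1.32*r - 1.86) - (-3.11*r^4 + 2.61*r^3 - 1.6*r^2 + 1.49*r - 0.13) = 1.52*r^4 - 1.44*r^3 + 5.55*r^2 - 0.17*r - 1.73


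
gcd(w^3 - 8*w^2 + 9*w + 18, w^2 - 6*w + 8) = 1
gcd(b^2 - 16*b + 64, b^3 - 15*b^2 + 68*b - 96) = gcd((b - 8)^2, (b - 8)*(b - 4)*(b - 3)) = b - 8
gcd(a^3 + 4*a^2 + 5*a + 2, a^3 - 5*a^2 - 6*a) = a + 1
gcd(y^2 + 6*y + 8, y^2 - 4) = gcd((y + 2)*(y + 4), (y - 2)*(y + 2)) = y + 2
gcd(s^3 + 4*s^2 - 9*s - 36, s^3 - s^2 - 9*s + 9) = s^2 - 9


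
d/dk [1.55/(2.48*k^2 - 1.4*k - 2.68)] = (2.17 - 7.688*k)/(-2.48*k^2 + 1.4*k + 2.68)^2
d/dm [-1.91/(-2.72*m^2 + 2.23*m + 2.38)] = (4.2593 - 10.3904*m)/(-2.72*m^2 + 2.23*m + 2.38)^2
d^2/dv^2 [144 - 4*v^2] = -8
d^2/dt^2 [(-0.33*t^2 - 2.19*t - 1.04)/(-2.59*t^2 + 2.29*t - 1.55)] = (33.296004*t^3 + 33.909834*t^2 - 89.760594*t + 19.690028)/(17.373979*t^6 - 46.084647*t^5 + 71.939322*t^4 - 67.168219*t^3 + 43.05249*t^2 - 16.505175*t + 3.723875)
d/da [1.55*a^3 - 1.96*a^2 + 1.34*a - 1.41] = 4.65*a^2 - 3.92*a + 1.34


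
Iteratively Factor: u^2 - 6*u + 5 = (u - 1)*(u - 5)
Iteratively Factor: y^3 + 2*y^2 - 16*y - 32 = (y - 4)*(y^2 + 6*y + 8) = (y - 4)*(y + 2)*(y + 4)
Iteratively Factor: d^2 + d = (d + 1)*(d)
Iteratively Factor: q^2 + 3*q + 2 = (q + 1)*(q + 2)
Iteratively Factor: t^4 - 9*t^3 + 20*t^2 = (t)*(t^3 - 9*t^2 + 20*t) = t*(t - 5)*(t^2 - 4*t) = t^2*(t - 5)*(t - 4)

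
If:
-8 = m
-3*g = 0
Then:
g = 0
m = -8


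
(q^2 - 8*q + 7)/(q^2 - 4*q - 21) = (q - 1)/(q + 3)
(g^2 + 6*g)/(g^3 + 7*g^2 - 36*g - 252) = g/(g^2 + g - 42)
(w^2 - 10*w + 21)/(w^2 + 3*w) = (w^2 - 10*w + 21)/(w*(w + 3))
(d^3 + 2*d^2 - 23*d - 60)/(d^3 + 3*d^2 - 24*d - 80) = (d + 3)/(d + 4)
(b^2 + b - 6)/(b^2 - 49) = (b^2 + b - 6)/(b^2 - 49)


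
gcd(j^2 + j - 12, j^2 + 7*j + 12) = j + 4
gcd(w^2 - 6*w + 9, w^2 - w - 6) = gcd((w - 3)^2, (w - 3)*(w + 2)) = w - 3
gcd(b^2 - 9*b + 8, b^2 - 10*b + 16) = b - 8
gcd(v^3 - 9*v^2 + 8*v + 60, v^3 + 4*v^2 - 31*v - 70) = v^2 - 3*v - 10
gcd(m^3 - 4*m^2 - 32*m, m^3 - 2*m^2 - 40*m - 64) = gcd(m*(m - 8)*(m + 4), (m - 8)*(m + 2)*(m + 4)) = m^2 - 4*m - 32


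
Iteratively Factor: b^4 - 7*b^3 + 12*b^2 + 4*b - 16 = (b - 4)*(b^3 - 3*b^2 + 4) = (b - 4)*(b - 2)*(b^2 - b - 2) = (b - 4)*(b - 2)*(b + 1)*(b - 2)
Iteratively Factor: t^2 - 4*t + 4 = (t - 2)*(t - 2)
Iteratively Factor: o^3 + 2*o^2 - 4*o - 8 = (o + 2)*(o^2 - 4) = (o + 2)^2*(o - 2)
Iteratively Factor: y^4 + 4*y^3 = (y)*(y^3 + 4*y^2) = y^2*(y^2 + 4*y) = y^2*(y + 4)*(y)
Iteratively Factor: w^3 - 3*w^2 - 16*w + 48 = (w - 3)*(w^2 - 16) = (w - 3)*(w + 4)*(w - 4)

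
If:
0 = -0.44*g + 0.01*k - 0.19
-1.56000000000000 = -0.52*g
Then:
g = 3.00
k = 151.00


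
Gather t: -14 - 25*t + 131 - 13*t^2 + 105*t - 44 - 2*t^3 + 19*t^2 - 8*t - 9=-2*t^3 + 6*t^2 + 72*t + 64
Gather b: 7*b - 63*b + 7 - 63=-56*b - 56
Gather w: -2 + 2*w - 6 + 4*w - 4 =6*w - 12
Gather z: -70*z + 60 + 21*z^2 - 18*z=21*z^2 - 88*z + 60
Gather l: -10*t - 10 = -10*t - 10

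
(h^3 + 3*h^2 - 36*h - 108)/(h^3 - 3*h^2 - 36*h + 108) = (h + 3)/(h - 3)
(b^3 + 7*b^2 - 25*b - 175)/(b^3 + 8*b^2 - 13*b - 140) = (b - 5)/(b - 4)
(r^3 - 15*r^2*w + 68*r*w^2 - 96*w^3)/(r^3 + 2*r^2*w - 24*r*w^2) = (r^2 - 11*r*w + 24*w^2)/(r*(r + 6*w))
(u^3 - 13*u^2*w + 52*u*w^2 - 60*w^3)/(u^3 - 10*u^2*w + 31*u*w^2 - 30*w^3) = (u - 6*w)/(u - 3*w)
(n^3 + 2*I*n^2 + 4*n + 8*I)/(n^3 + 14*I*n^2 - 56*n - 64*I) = (n^2 + 4)/(n^2 + 12*I*n - 32)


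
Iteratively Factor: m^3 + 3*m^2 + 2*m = (m + 1)*(m^2 + 2*m) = m*(m + 1)*(m + 2)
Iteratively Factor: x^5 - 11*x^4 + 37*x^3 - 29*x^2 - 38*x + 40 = (x - 2)*(x^4 - 9*x^3 + 19*x^2 + 9*x - 20) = (x - 2)*(x - 1)*(x^3 - 8*x^2 + 11*x + 20) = (x - 2)*(x - 1)*(x + 1)*(x^2 - 9*x + 20) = (x - 5)*(x - 2)*(x - 1)*(x + 1)*(x - 4)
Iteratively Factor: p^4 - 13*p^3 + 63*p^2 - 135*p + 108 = (p - 3)*(p^3 - 10*p^2 + 33*p - 36) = (p - 3)^2*(p^2 - 7*p + 12) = (p - 4)*(p - 3)^2*(p - 3)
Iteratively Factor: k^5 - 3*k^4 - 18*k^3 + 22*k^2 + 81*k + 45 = (k + 1)*(k^4 - 4*k^3 - 14*k^2 + 36*k + 45) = (k - 3)*(k + 1)*(k^3 - k^2 - 17*k - 15) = (k - 3)*(k + 1)^2*(k^2 - 2*k - 15) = (k - 3)*(k + 1)^2*(k + 3)*(k - 5)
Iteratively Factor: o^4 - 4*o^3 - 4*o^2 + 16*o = (o)*(o^3 - 4*o^2 - 4*o + 16) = o*(o - 2)*(o^2 - 2*o - 8) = o*(o - 2)*(o + 2)*(o - 4)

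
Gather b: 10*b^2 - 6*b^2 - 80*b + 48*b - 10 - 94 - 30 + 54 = 4*b^2 - 32*b - 80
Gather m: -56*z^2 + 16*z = -56*z^2 + 16*z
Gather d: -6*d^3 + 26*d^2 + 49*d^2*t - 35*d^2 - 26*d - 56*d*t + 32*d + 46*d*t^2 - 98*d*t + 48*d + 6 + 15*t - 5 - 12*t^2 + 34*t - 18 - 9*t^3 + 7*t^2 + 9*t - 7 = -6*d^3 + d^2*(49*t - 9) + d*(46*t^2 - 154*t + 54) - 9*t^3 - 5*t^2 + 58*t - 24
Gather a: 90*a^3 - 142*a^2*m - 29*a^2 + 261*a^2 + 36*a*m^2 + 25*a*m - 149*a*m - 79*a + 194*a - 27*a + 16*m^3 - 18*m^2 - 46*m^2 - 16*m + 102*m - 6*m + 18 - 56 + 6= 90*a^3 + a^2*(232 - 142*m) + a*(36*m^2 - 124*m + 88) + 16*m^3 - 64*m^2 + 80*m - 32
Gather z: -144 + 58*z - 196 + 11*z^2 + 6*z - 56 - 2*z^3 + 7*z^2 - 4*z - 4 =-2*z^3 + 18*z^2 + 60*z - 400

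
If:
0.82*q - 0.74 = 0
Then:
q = 0.90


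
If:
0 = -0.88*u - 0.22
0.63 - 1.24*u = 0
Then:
No Solution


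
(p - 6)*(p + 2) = p^2 - 4*p - 12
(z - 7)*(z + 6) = z^2 - z - 42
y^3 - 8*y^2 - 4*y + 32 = (y - 8)*(y - 2)*(y + 2)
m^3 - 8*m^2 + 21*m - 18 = (m - 3)^2*(m - 2)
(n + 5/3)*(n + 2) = n^2 + 11*n/3 + 10/3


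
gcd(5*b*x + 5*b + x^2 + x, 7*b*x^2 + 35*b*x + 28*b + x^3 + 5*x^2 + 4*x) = x + 1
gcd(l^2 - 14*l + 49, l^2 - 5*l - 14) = l - 7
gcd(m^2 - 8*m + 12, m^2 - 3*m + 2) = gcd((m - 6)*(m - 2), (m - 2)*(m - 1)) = m - 2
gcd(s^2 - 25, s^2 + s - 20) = s + 5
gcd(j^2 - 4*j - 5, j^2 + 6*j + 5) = j + 1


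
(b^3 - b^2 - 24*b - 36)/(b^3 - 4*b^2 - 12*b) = (b + 3)/b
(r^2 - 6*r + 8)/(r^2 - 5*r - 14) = (-r^2 + 6*r - 8)/(-r^2 + 5*r + 14)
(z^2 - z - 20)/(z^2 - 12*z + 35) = (z + 4)/(z - 7)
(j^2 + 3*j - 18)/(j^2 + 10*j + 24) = (j - 3)/(j + 4)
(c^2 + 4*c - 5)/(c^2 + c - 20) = (c - 1)/(c - 4)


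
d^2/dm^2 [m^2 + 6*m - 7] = 2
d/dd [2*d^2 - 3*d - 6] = 4*d - 3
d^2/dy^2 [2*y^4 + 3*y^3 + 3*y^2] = 24*y^2 + 18*y + 6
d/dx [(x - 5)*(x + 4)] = 2*x - 1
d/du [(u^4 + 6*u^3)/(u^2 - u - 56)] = u^2*(-u*(u + 6)*(2*u - 1) + 2*(-2*u - 9)*(-u^2 + u + 56))/(-u^2 + u + 56)^2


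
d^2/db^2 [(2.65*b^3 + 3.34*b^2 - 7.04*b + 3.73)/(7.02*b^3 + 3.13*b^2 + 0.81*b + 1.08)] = (4.54747350886464e-13*b^7 + 212.738292*b^6 - 2172.014676*b^5 + 922.621752*b^4 + 867.555902*b^3 + 933.17145*b^2 + 48.397662*b - 0.214541999999996)/(345.948408*b^9 + 462.742956*b^8 + 326.074086*b^7 + 297.119629*b^6 + 180.006381*b^5 + 74.749311*b^4 + 41.524569*b^3 + 13.07826*b^2 + 2.834352*b + 1.259712)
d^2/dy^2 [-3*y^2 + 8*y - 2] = -6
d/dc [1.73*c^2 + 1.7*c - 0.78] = 3.46*c + 1.7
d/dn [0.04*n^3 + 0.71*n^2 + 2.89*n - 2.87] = 0.12*n^2 + 1.42*n + 2.89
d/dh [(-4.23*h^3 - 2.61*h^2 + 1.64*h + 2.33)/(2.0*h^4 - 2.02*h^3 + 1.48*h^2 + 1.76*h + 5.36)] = (8.46*h^6 + 10.44*h^5 - 21.3726*h^4 - 26.904*h^3 - 60.9194*h^2 - 34.876*h + 4.6896)/(4.0*h^8 - 8.08*h^7 + 10.0004*h^6 + 1.0608*h^5 + 16.52*h^4 - 16.4448*h^3 + 18.9632*h^2 + 18.8672*h + 28.7296)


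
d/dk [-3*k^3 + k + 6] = 1 - 9*k^2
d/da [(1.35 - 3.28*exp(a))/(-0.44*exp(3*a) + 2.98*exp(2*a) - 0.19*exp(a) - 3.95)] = (-2.8864*exp(3*a) + 11.5564*exp(2*a) - 8.046*exp(a) + 13.2125)*exp(a)/(0.1936*exp(6*a) - 2.6224*exp(5*a) + 9.0476*exp(4*a) + 2.3436*exp(3*a) - 23.5059*exp(2*a) + 1.501*exp(a) + 15.6025)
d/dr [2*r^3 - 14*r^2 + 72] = 2*r*(3*r - 14)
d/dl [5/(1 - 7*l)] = 35/(7*l - 1)^2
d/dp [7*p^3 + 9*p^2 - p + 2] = 21*p^2 + 18*p - 1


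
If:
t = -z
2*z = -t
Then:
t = 0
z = 0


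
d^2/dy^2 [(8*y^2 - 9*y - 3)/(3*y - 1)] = -92/(27*y^3 - 27*y^2 + 9*y - 1)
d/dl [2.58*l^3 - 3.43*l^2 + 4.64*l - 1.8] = 7.74*l^2 - 6.86*l + 4.64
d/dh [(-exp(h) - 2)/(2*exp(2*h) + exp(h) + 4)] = ((exp(h) + 2)*(4*exp(h) + 1) - 2*exp(2*h) - exp(h) - 4)*exp(h)/(2*exp(2*h) + exp(h) + 4)^2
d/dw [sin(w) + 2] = cos(w)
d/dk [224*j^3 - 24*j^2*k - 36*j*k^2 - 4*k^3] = -24*j^2 - 72*j*k - 12*k^2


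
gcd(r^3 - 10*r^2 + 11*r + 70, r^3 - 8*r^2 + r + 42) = r^2 - 5*r - 14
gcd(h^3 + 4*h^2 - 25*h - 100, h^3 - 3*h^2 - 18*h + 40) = h^2 - h - 20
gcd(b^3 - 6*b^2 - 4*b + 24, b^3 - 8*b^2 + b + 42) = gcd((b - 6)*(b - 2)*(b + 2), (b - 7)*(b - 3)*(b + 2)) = b + 2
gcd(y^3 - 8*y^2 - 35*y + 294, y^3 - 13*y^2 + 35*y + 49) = y^2 - 14*y + 49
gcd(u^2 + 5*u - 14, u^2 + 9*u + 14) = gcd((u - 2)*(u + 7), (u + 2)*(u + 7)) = u + 7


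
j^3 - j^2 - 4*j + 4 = (j - 2)*(j - 1)*(j + 2)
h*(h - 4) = h^2 - 4*h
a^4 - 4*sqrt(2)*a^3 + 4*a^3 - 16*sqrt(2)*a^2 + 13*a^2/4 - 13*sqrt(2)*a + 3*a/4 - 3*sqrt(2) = (a + 1/2)^2*(a + 3)*(a - 4*sqrt(2))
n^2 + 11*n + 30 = (n + 5)*(n + 6)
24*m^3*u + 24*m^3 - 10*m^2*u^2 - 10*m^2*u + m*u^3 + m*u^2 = (-6*m + u)*(-4*m + u)*(m*u + m)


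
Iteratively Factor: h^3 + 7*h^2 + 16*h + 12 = (h + 2)*(h^2 + 5*h + 6) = (h + 2)*(h + 3)*(h + 2)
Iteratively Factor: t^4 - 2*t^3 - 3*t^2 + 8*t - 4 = (t - 1)*(t^3 - t^2 - 4*t + 4) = (t - 1)*(t + 2)*(t^2 - 3*t + 2) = (t - 2)*(t - 1)*(t + 2)*(t - 1)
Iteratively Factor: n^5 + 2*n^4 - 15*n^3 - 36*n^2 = (n - 4)*(n^4 + 6*n^3 + 9*n^2) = (n - 4)*(n + 3)*(n^3 + 3*n^2) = n*(n - 4)*(n + 3)*(n^2 + 3*n) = n*(n - 4)*(n + 3)^2*(n)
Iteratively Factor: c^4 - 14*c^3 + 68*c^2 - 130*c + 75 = (c - 5)*(c^3 - 9*c^2 + 23*c - 15) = (c - 5)^2*(c^2 - 4*c + 3) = (c - 5)^2*(c - 1)*(c - 3)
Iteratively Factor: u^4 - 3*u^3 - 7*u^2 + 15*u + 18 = (u - 3)*(u^3 - 7*u - 6) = (u - 3)*(u + 2)*(u^2 - 2*u - 3) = (u - 3)*(u + 1)*(u + 2)*(u - 3)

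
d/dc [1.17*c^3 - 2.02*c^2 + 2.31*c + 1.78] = 3.51*c^2 - 4.04*c + 2.31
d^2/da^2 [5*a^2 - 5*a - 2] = 10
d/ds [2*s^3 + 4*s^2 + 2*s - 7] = 6*s^2 + 8*s + 2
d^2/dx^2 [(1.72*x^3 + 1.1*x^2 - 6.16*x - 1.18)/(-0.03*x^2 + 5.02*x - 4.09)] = (-1.73472347597681e-18*x^5 - 86.58752*x^3 + 212.704368*x^2 - 178.235232*x + 275.333328)/(2.7e-5*x^6 - 0.013554*x^5 + 2.279079*x^4 - 130.201732*x^3 + 310.714437*x^2 - 251.925186*x + 68.417929)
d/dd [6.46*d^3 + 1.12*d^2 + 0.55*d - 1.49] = 19.38*d^2 + 2.24*d + 0.55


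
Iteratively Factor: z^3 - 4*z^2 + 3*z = (z - 1)*(z^2 - 3*z) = (z - 3)*(z - 1)*(z)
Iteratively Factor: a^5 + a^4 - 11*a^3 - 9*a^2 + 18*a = (a + 3)*(a^4 - 2*a^3 - 5*a^2 + 6*a) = (a - 3)*(a + 3)*(a^3 + a^2 - 2*a) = (a - 3)*(a - 1)*(a + 3)*(a^2 + 2*a) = a*(a - 3)*(a - 1)*(a + 3)*(a + 2)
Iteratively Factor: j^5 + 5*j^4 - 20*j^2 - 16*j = (j + 2)*(j^4 + 3*j^3 - 6*j^2 - 8*j) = (j + 2)*(j + 4)*(j^3 - j^2 - 2*j) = (j + 1)*(j + 2)*(j + 4)*(j^2 - 2*j) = (j - 2)*(j + 1)*(j + 2)*(j + 4)*(j)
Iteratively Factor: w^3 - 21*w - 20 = (w + 4)*(w^2 - 4*w - 5) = (w - 5)*(w + 4)*(w + 1)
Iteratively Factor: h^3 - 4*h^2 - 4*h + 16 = (h - 2)*(h^2 - 2*h - 8) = (h - 4)*(h - 2)*(h + 2)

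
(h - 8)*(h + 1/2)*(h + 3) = h^3 - 9*h^2/2 - 53*h/2 - 12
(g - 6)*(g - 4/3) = g^2 - 22*g/3 + 8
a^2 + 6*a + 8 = (a + 2)*(a + 4)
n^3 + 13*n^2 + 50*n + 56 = (n + 2)*(n + 4)*(n + 7)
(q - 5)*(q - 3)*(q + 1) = q^3 - 7*q^2 + 7*q + 15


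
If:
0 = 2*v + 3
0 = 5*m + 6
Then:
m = -6/5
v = -3/2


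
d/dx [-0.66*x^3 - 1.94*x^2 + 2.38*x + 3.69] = -1.98*x^2 - 3.88*x + 2.38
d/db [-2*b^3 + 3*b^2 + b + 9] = -6*b^2 + 6*b + 1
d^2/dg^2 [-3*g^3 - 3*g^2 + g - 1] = -18*g - 6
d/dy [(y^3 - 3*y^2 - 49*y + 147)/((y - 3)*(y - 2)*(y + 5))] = 3*(y^2 + 26*y + 49)/(y^4 + 6*y^3 - 11*y^2 - 60*y + 100)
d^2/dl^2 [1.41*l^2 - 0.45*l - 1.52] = 2.82000000000000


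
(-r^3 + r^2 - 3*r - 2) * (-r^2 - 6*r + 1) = r^5 + 5*r^4 - 4*r^3 + 21*r^2 + 9*r - 2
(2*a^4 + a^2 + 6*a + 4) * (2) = 4*a^4 + 2*a^2 + 12*a + 8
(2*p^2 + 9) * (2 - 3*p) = -6*p^3 + 4*p^2 - 27*p + 18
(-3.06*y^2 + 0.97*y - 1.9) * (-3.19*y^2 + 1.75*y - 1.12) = 9.7614*y^4 - 8.4493*y^3 + 11.1857*y^2 - 4.4114*y + 2.128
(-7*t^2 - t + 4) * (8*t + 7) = -56*t^3 - 57*t^2 + 25*t + 28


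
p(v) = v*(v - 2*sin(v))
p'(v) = v*(1 - 2*cos(v)) + v - 2*sin(v) = -2*v*cos(v) + 2*v - 2*sin(v)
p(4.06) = 22.94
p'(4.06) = 14.64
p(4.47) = 28.66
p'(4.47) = 13.03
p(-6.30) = 39.48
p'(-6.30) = 0.03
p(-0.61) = -0.33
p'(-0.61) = 0.93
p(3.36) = 12.75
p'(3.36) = 13.71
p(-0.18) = -0.03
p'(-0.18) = 0.35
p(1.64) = -0.58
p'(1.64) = 1.51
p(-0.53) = -0.25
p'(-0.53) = 0.87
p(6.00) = 39.35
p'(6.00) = 1.04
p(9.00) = 73.58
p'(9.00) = 33.58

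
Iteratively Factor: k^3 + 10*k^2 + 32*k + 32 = (k + 4)*(k^2 + 6*k + 8) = (k + 2)*(k + 4)*(k + 4)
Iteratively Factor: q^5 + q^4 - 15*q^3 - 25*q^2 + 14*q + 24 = (q + 3)*(q^4 - 2*q^3 - 9*q^2 + 2*q + 8) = (q + 2)*(q + 3)*(q^3 - 4*q^2 - q + 4) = (q - 1)*(q + 2)*(q + 3)*(q^2 - 3*q - 4) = (q - 1)*(q + 1)*(q + 2)*(q + 3)*(q - 4)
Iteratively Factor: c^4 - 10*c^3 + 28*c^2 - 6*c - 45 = (c - 5)*(c^3 - 5*c^2 + 3*c + 9) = (c - 5)*(c - 3)*(c^2 - 2*c - 3) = (c - 5)*(c - 3)*(c + 1)*(c - 3)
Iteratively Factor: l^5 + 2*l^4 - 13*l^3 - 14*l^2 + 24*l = (l + 2)*(l^4 - 13*l^2 + 12*l) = (l - 1)*(l + 2)*(l^3 + l^2 - 12*l) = (l - 3)*(l - 1)*(l + 2)*(l^2 + 4*l) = l*(l - 3)*(l - 1)*(l + 2)*(l + 4)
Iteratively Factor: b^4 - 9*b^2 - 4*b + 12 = (b - 1)*(b^3 + b^2 - 8*b - 12) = (b - 1)*(b + 2)*(b^2 - b - 6) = (b - 1)*(b + 2)^2*(b - 3)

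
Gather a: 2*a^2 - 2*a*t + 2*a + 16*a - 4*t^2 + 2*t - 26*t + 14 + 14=2*a^2 + a*(18 - 2*t) - 4*t^2 - 24*t + 28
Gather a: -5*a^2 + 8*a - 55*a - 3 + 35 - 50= -5*a^2 - 47*a - 18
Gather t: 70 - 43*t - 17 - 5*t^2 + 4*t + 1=-5*t^2 - 39*t + 54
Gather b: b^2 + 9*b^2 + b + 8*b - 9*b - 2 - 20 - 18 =10*b^2 - 40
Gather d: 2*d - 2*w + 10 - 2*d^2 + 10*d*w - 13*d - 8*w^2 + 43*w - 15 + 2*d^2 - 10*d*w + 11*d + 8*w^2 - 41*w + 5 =0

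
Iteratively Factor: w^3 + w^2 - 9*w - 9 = (w - 3)*(w^2 + 4*w + 3) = (w - 3)*(w + 1)*(w + 3)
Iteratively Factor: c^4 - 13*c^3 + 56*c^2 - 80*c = (c)*(c^3 - 13*c^2 + 56*c - 80) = c*(c - 4)*(c^2 - 9*c + 20) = c*(c - 4)^2*(c - 5)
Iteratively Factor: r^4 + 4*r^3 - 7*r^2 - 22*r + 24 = (r + 3)*(r^3 + r^2 - 10*r + 8) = (r - 1)*(r + 3)*(r^2 + 2*r - 8) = (r - 2)*(r - 1)*(r + 3)*(r + 4)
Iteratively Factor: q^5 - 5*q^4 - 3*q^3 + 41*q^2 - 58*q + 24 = (q - 2)*(q^4 - 3*q^3 - 9*q^2 + 23*q - 12) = (q - 2)*(q - 1)*(q^3 - 2*q^2 - 11*q + 12) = (q - 4)*(q - 2)*(q - 1)*(q^2 + 2*q - 3) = (q - 4)*(q - 2)*(q - 1)*(q + 3)*(q - 1)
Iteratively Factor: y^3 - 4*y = (y - 2)*(y^2 + 2*y) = y*(y - 2)*(y + 2)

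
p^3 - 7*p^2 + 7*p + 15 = (p - 5)*(p - 3)*(p + 1)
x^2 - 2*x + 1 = (x - 1)^2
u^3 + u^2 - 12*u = u*(u - 3)*(u + 4)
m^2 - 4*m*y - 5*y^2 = (m - 5*y)*(m + y)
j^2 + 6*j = j*(j + 6)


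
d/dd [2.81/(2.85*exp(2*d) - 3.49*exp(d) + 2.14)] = (9.8069 - 16.017*exp(d))*exp(d)/(2.85*exp(2*d) - 3.49*exp(d) + 2.14)^2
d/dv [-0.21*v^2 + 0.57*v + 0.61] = 0.57 - 0.42*v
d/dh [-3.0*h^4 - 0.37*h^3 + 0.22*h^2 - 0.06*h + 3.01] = -12.0*h^3 - 1.11*h^2 + 0.44*h - 0.06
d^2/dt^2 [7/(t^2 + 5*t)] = 14*(-t*(t + 5) + (2*t + 5)^2)/(t^3*(t + 5)^3)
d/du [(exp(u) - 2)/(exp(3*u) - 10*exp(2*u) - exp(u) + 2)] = ((exp(u) - 2)*(-3*exp(2*u) + 20*exp(u) + 1) + exp(3*u) - 10*exp(2*u) - exp(u) + 2)*exp(u)/(exp(3*u) - 10*exp(2*u) - exp(u) + 2)^2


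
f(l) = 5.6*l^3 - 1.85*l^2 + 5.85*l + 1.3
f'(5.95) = 578.60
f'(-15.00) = 3841.35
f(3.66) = 272.49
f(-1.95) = -58.67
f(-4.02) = -415.92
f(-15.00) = -19402.70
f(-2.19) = -79.20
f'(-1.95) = 76.95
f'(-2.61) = 129.95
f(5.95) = 1150.22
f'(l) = 16.8*l^2 - 3.7*l + 5.85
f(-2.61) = -126.14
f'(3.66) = 217.35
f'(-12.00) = 2469.45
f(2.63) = 105.76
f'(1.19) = 25.24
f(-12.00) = -10012.10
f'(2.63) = 112.32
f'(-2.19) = 94.53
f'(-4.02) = 292.22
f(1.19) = 15.08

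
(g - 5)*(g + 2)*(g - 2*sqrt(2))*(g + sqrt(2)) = g^4 - 3*g^3 - sqrt(2)*g^3 - 14*g^2 + 3*sqrt(2)*g^2 + 12*g + 10*sqrt(2)*g + 40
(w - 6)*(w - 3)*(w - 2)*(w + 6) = w^4 - 5*w^3 - 30*w^2 + 180*w - 216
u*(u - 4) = u^2 - 4*u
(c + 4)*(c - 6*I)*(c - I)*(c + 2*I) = c^4 + 4*c^3 - 5*I*c^3 + 8*c^2 - 20*I*c^2 + 32*c - 12*I*c - 48*I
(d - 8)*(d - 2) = d^2 - 10*d + 16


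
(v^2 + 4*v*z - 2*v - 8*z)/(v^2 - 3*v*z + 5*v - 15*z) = (v^2 + 4*v*z - 2*v - 8*z)/(v^2 - 3*v*z + 5*v - 15*z)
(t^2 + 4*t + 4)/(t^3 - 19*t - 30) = (t + 2)/(t^2 - 2*t - 15)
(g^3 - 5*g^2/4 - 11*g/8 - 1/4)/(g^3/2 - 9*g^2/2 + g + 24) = (8*g^3 - 10*g^2 - 11*g - 2)/(4*(g^3 - 9*g^2 + 2*g + 48))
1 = 1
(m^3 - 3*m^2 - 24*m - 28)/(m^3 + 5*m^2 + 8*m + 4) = (m - 7)/(m + 1)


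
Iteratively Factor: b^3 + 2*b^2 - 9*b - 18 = (b - 3)*(b^2 + 5*b + 6) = (b - 3)*(b + 2)*(b + 3)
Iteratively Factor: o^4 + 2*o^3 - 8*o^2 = (o)*(o^3 + 2*o^2 - 8*o) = o*(o - 2)*(o^2 + 4*o) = o*(o - 2)*(o + 4)*(o)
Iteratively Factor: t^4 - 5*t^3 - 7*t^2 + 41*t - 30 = (t - 5)*(t^3 - 7*t + 6) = (t - 5)*(t + 3)*(t^2 - 3*t + 2) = (t - 5)*(t - 1)*(t + 3)*(t - 2)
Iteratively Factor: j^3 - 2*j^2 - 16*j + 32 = (j - 2)*(j^2 - 16) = (j - 2)*(j + 4)*(j - 4)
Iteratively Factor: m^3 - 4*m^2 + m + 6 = (m - 2)*(m^2 - 2*m - 3) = (m - 3)*(m - 2)*(m + 1)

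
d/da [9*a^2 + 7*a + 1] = 18*a + 7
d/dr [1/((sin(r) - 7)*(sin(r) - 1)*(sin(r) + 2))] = 3*(4*sin(r) + cos(r)^2 + 2)*cos(r)/((sin(r) - 7)^2*(sin(r) - 1)^2*(sin(r) + 2)^2)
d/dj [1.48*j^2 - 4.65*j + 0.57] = 2.96*j - 4.65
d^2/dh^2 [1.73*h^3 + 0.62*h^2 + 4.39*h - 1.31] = 10.38*h + 1.24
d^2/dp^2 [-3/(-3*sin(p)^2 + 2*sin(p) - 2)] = 6*(-18*sin(p)^4 + 9*sin(p)^3 + 37*sin(p)^2 - 20*sin(p) - 2)/(3*sin(p)^2 - 2*sin(p) + 2)^3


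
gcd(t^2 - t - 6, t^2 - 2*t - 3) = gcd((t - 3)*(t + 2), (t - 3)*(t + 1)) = t - 3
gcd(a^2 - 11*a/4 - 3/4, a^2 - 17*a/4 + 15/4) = a - 3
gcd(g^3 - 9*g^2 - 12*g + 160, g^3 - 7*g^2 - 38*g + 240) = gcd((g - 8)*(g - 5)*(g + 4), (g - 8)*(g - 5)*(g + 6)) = g^2 - 13*g + 40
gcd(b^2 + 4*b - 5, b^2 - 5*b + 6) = 1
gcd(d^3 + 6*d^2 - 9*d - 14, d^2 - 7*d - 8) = d + 1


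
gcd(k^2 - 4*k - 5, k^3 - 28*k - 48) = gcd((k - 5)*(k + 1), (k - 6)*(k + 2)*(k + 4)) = 1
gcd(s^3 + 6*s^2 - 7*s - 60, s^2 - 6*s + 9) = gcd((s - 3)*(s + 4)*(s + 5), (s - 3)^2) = s - 3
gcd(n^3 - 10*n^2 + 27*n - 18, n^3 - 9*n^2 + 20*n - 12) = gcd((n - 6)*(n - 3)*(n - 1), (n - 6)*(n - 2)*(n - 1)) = n^2 - 7*n + 6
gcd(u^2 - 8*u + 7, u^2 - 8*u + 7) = u^2 - 8*u + 7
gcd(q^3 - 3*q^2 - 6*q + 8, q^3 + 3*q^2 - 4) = q^2 + q - 2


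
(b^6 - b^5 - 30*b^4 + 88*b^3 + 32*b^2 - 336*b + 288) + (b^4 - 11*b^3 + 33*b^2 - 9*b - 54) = b^6 - b^5 - 29*b^4 + 77*b^3 + 65*b^2 - 345*b + 234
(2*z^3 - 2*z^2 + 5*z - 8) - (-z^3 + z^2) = 3*z^3 - 3*z^2 + 5*z - 8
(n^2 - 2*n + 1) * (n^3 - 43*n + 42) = n^5 - 2*n^4 - 42*n^3 + 128*n^2 - 127*n + 42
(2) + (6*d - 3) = 6*d - 1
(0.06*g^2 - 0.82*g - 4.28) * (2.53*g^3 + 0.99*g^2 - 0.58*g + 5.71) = 0.1518*g^5 - 2.0152*g^4 - 11.675*g^3 - 3.419*g^2 - 2.1998*g - 24.4388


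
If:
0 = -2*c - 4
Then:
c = -2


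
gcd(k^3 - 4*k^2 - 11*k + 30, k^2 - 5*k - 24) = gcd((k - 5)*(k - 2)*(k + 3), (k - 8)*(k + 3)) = k + 3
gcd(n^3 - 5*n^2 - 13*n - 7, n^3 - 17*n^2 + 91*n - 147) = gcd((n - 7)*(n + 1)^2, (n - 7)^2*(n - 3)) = n - 7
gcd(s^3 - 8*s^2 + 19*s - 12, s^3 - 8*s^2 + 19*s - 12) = s^3 - 8*s^2 + 19*s - 12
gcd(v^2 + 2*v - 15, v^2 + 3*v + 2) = 1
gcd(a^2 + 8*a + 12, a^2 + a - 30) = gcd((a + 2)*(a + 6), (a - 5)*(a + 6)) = a + 6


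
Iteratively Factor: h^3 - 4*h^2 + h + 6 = (h - 2)*(h^2 - 2*h - 3) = (h - 2)*(h + 1)*(h - 3)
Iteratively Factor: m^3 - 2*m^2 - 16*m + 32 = (m - 4)*(m^2 + 2*m - 8) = (m - 4)*(m + 4)*(m - 2)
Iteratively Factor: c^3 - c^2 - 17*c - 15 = (c + 3)*(c^2 - 4*c - 5) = (c - 5)*(c + 3)*(c + 1)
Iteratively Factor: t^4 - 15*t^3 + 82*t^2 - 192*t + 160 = (t - 4)*(t^3 - 11*t^2 + 38*t - 40) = (t - 5)*(t - 4)*(t^2 - 6*t + 8) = (t - 5)*(t - 4)*(t - 2)*(t - 4)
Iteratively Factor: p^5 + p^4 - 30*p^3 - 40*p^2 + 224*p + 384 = (p - 4)*(p^4 + 5*p^3 - 10*p^2 - 80*p - 96) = (p - 4)^2*(p^3 + 9*p^2 + 26*p + 24) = (p - 4)^2*(p + 3)*(p^2 + 6*p + 8) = (p - 4)^2*(p + 3)*(p + 4)*(p + 2)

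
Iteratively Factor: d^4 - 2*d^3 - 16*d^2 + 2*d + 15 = (d + 1)*(d^3 - 3*d^2 - 13*d + 15) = (d - 1)*(d + 1)*(d^2 - 2*d - 15) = (d - 1)*(d + 1)*(d + 3)*(d - 5)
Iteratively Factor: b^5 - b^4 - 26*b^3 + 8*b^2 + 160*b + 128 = (b + 2)*(b^4 - 3*b^3 - 20*b^2 + 48*b + 64) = (b + 1)*(b + 2)*(b^3 - 4*b^2 - 16*b + 64) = (b - 4)*(b + 1)*(b + 2)*(b^2 - 16) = (b - 4)^2*(b + 1)*(b + 2)*(b + 4)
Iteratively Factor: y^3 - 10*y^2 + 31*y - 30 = (y - 3)*(y^2 - 7*y + 10) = (y - 3)*(y - 2)*(y - 5)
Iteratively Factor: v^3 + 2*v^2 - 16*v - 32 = (v - 4)*(v^2 + 6*v + 8) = (v - 4)*(v + 2)*(v + 4)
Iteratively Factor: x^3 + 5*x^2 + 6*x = (x + 2)*(x^2 + 3*x) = x*(x + 2)*(x + 3)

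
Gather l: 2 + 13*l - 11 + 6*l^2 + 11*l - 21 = 6*l^2 + 24*l - 30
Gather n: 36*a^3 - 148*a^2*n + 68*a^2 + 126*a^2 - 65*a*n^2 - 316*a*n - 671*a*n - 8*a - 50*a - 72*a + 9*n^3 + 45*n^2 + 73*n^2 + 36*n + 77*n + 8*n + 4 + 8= 36*a^3 + 194*a^2 - 130*a + 9*n^3 + n^2*(118 - 65*a) + n*(-148*a^2 - 987*a + 121) + 12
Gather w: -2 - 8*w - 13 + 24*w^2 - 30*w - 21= 24*w^2 - 38*w - 36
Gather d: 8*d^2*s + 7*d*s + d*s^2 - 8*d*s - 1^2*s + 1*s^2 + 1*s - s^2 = 8*d^2*s + d*(s^2 - s)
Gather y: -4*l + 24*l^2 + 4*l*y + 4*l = 24*l^2 + 4*l*y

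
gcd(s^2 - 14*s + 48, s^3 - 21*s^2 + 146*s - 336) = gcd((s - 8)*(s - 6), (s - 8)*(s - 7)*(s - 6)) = s^2 - 14*s + 48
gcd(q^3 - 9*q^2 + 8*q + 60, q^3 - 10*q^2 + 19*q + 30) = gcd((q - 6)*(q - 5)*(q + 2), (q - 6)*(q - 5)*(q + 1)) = q^2 - 11*q + 30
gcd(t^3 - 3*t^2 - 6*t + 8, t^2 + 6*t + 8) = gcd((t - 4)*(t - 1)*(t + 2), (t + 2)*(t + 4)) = t + 2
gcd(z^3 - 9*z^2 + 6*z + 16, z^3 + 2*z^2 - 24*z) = 1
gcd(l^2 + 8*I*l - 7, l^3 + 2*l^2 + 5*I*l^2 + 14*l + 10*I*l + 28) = l + 7*I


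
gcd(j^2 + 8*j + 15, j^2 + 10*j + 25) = j + 5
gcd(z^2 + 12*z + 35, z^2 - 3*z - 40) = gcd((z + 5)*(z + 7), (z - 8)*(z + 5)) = z + 5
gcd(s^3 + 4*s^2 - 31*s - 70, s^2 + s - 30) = s - 5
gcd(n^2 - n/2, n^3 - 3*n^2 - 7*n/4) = n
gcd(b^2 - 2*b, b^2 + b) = b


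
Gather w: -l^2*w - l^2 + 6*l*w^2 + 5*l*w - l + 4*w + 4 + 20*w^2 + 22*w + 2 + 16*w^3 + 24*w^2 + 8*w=-l^2 - l + 16*w^3 + w^2*(6*l + 44) + w*(-l^2 + 5*l + 34) + 6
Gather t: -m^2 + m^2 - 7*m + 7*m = 0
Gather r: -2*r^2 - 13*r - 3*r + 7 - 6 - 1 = -2*r^2 - 16*r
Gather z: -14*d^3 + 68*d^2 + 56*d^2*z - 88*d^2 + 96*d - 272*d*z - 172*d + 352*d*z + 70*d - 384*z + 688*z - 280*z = -14*d^3 - 20*d^2 - 6*d + z*(56*d^2 + 80*d + 24)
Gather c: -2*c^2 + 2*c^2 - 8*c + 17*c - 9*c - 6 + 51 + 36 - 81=0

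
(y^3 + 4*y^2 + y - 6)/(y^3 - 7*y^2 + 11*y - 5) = (y^2 + 5*y + 6)/(y^2 - 6*y + 5)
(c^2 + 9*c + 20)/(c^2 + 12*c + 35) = (c + 4)/(c + 7)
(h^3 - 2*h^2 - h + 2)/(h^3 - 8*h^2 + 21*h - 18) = (h^2 - 1)/(h^2 - 6*h + 9)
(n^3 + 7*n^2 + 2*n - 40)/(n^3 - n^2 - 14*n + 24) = (n + 5)/(n - 3)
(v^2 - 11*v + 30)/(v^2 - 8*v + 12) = (v - 5)/(v - 2)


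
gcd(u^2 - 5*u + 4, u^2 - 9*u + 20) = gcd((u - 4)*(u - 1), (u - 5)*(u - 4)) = u - 4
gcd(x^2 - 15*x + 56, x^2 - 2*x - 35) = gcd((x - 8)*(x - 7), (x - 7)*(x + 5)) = x - 7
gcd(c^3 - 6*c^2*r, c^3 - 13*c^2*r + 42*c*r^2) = -c^2 + 6*c*r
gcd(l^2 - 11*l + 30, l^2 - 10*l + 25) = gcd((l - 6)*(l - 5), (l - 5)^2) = l - 5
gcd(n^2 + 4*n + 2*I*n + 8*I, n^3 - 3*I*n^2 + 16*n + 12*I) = n + 2*I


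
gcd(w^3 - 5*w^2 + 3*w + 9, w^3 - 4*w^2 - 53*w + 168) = w - 3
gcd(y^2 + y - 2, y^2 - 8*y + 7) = y - 1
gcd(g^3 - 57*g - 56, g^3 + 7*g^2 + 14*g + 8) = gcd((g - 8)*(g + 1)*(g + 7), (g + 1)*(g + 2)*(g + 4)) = g + 1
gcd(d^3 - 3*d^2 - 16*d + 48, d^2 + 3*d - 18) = d - 3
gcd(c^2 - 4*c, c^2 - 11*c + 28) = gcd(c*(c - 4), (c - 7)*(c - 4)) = c - 4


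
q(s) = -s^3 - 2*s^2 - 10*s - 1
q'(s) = -3*s^2 - 4*s - 10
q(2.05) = -38.52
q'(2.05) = -30.81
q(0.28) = -3.98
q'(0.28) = -11.36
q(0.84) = -11.40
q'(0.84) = -15.48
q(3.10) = -81.01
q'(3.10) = -51.23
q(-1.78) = 16.10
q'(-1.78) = -12.39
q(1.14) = -16.48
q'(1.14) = -18.46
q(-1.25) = 10.33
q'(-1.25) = -9.69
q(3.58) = -108.32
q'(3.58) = -62.77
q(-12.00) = 1559.00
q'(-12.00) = -394.00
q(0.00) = -1.00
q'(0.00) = -10.00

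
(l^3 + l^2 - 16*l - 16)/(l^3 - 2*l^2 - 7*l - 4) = (l + 4)/(l + 1)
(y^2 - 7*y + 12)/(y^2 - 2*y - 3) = (y - 4)/(y + 1)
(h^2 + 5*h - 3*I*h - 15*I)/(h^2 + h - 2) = (h^2 + h*(5 - 3*I) - 15*I)/(h^2 + h - 2)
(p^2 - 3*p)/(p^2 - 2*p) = (p - 3)/(p - 2)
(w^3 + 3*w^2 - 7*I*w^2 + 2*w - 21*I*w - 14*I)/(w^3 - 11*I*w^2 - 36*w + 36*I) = (w^3 + w^2*(3 - 7*I) + w*(2 - 21*I) - 14*I)/(w^3 - 11*I*w^2 - 36*w + 36*I)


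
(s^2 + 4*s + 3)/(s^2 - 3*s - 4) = (s + 3)/(s - 4)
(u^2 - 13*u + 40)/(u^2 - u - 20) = (u - 8)/(u + 4)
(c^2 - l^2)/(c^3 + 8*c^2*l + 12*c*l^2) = (c^2 - l^2)/(c*(c^2 + 8*c*l + 12*l^2))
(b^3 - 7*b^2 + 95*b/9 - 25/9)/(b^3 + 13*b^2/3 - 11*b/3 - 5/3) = (9*b^3 - 63*b^2 + 95*b - 25)/(3*(3*b^3 + 13*b^2 - 11*b - 5))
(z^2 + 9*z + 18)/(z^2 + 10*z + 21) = (z + 6)/(z + 7)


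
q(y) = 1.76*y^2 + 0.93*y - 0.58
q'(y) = 3.52*y + 0.93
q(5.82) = 64.45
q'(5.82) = 21.42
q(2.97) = 17.71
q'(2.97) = 11.38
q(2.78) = 15.61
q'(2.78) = 10.72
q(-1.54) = 2.16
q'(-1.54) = -4.49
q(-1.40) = 1.57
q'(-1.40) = -4.00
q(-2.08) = 5.10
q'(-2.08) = -6.39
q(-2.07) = 5.04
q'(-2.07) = -6.36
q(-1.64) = 2.63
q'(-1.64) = -4.84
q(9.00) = 150.35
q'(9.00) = 32.61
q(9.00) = 150.35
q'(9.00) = 32.61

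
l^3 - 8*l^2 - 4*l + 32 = (l - 8)*(l - 2)*(l + 2)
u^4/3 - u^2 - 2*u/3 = u*(u/3 + 1/3)*(u - 2)*(u + 1)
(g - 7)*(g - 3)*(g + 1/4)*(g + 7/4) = g^4 - 8*g^3 + 23*g^2/16 + 301*g/8 + 147/16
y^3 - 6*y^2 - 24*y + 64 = (y - 8)*(y - 2)*(y + 4)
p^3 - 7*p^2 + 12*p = p*(p - 4)*(p - 3)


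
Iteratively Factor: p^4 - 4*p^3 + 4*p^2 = (p)*(p^3 - 4*p^2 + 4*p) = p*(p - 2)*(p^2 - 2*p) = p*(p - 2)^2*(p)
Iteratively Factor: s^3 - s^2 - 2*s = (s)*(s^2 - s - 2) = s*(s - 2)*(s + 1)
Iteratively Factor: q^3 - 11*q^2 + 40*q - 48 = (q - 3)*(q^2 - 8*q + 16) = (q - 4)*(q - 3)*(q - 4)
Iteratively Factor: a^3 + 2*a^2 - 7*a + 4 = (a + 4)*(a^2 - 2*a + 1) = (a - 1)*(a + 4)*(a - 1)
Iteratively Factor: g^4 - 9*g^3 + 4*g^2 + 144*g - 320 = (g - 4)*(g^3 - 5*g^2 - 16*g + 80) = (g - 4)^2*(g^2 - g - 20) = (g - 5)*(g - 4)^2*(g + 4)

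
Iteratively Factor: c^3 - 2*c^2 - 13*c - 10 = (c + 1)*(c^2 - 3*c - 10) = (c - 5)*(c + 1)*(c + 2)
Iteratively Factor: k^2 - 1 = (k - 1)*(k + 1)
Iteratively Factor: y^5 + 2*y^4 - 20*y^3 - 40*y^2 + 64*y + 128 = (y - 2)*(y^4 + 4*y^3 - 12*y^2 - 64*y - 64) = (y - 4)*(y - 2)*(y^3 + 8*y^2 + 20*y + 16) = (y - 4)*(y - 2)*(y + 2)*(y^2 + 6*y + 8) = (y - 4)*(y - 2)*(y + 2)^2*(y + 4)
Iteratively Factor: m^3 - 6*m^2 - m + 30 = (m + 2)*(m^2 - 8*m + 15) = (m - 3)*(m + 2)*(m - 5)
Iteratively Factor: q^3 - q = (q)*(q^2 - 1) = q*(q + 1)*(q - 1)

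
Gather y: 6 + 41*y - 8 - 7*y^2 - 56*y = -7*y^2 - 15*y - 2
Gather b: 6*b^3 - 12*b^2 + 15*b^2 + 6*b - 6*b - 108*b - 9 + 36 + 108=6*b^3 + 3*b^2 - 108*b + 135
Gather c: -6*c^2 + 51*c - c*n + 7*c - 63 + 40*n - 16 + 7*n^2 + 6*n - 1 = -6*c^2 + c*(58 - n) + 7*n^2 + 46*n - 80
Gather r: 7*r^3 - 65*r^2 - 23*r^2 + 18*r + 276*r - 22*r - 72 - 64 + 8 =7*r^3 - 88*r^2 + 272*r - 128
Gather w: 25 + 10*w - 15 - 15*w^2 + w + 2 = -15*w^2 + 11*w + 12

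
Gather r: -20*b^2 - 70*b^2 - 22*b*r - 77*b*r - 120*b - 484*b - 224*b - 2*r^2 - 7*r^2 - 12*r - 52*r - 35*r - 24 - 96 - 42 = -90*b^2 - 828*b - 9*r^2 + r*(-99*b - 99) - 162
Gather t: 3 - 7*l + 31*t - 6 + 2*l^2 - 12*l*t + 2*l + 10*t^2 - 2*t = 2*l^2 - 5*l + 10*t^2 + t*(29 - 12*l) - 3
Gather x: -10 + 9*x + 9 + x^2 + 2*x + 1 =x^2 + 11*x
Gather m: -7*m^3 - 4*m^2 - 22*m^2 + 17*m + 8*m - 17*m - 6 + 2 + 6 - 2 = -7*m^3 - 26*m^2 + 8*m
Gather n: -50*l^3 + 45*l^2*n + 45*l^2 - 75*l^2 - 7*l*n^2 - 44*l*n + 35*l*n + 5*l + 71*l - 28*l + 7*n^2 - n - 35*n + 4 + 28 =-50*l^3 - 30*l^2 + 48*l + n^2*(7 - 7*l) + n*(45*l^2 - 9*l - 36) + 32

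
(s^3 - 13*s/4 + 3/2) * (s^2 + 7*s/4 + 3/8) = s^5 + 7*s^4/4 - 23*s^3/8 - 67*s^2/16 + 45*s/32 + 9/16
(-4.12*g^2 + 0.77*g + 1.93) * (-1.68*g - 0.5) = 6.9216*g^3 + 0.7664*g^2 - 3.6274*g - 0.965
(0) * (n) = 0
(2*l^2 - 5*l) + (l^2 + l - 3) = 3*l^2 - 4*l - 3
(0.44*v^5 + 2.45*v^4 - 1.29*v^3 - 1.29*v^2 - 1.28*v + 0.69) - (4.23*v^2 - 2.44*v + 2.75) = 0.44*v^5 + 2.45*v^4 - 1.29*v^3 - 5.52*v^2 + 1.16*v - 2.06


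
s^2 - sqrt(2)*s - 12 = (s - 3*sqrt(2))*(s + 2*sqrt(2))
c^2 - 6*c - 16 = (c - 8)*(c + 2)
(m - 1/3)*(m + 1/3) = m^2 - 1/9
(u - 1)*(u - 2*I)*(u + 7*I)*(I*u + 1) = I*u^4 - 4*u^3 - I*u^3 + 4*u^2 + 19*I*u^2 + 14*u - 19*I*u - 14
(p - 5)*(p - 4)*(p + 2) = p^3 - 7*p^2 + 2*p + 40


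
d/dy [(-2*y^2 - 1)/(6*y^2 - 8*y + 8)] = (4*y^2 - 5*y - 2)/(9*y^4 - 24*y^3 + 40*y^2 - 32*y + 16)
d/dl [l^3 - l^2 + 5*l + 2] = 3*l^2 - 2*l + 5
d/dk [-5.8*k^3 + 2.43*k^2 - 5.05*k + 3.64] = -17.4*k^2 + 4.86*k - 5.05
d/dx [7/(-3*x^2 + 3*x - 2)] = 21*(2*x - 1)/(3*x^2 - 3*x + 2)^2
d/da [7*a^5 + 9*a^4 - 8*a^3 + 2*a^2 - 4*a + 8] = 35*a^4 + 36*a^3 - 24*a^2 + 4*a - 4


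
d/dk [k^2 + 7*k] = 2*k + 7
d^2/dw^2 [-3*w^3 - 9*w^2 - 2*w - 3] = -18*w - 18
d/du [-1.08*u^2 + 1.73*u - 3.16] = 1.73 - 2.16*u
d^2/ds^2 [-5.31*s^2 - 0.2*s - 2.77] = -10.6200000000000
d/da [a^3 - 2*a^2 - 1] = a*(3*a - 4)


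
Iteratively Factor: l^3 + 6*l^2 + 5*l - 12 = (l - 1)*(l^2 + 7*l + 12) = (l - 1)*(l + 3)*(l + 4)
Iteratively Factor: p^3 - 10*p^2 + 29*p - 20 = (p - 5)*(p^2 - 5*p + 4) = (p - 5)*(p - 4)*(p - 1)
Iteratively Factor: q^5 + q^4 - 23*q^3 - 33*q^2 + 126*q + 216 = (q - 3)*(q^4 + 4*q^3 - 11*q^2 - 66*q - 72) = (q - 4)*(q - 3)*(q^3 + 8*q^2 + 21*q + 18) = (q - 4)*(q - 3)*(q + 2)*(q^2 + 6*q + 9) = (q - 4)*(q - 3)*(q + 2)*(q + 3)*(q + 3)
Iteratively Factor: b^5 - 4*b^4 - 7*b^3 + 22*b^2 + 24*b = (b - 3)*(b^4 - b^3 - 10*b^2 - 8*b) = b*(b - 3)*(b^3 - b^2 - 10*b - 8) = b*(b - 4)*(b - 3)*(b^2 + 3*b + 2) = b*(b - 4)*(b - 3)*(b + 2)*(b + 1)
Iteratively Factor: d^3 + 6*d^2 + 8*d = (d + 2)*(d^2 + 4*d) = (d + 2)*(d + 4)*(d)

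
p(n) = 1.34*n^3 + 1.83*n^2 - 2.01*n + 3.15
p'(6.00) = 164.67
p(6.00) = 346.41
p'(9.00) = 356.55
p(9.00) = 1110.15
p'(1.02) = 5.91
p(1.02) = 4.43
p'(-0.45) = -2.84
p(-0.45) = 4.30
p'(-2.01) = 6.87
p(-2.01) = 3.70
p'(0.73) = 2.80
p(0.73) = 3.18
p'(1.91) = 19.65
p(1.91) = 15.32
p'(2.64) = 35.67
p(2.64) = 35.25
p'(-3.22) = 27.89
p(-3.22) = -16.14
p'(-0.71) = -2.58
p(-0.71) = 5.02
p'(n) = 4.02*n^2 + 3.66*n - 2.01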